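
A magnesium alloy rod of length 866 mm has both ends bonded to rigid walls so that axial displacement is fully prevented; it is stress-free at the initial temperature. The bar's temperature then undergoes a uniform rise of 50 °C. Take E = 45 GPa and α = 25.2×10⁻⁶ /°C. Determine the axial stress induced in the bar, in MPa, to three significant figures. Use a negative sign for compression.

-56.7 MPa

Free thermal expansion αLΔT = 25.2e-6 · 866 · 50 = 1.091 mm.
The walls impose strain ε = −(1.091)/866 = -1.2600e-03; σ = Eε = 45000 · -1.2600e-03 = -56.7 MPa.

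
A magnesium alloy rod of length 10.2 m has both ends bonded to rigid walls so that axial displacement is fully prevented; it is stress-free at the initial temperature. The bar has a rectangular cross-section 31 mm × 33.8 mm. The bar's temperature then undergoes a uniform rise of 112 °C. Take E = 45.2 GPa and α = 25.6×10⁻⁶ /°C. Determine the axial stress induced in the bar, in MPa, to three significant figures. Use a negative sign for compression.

-130 MPa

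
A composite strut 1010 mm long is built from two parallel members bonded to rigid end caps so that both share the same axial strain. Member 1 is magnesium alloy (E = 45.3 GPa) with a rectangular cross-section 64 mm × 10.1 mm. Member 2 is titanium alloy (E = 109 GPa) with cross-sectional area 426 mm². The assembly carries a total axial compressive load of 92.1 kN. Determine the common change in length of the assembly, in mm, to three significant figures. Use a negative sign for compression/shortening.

A_1 = 646.4 mm².
Equal strain + equilibrium ⇒ each member carries load in proportion to AE: A₁E₁ = 29280000 N, A₂E₂ = 46430000 N, ΣAE = 75720000 N.
δ = PL/ΣAE = -92100·1010/75720000 = -1.229 mm.

-1.23 mm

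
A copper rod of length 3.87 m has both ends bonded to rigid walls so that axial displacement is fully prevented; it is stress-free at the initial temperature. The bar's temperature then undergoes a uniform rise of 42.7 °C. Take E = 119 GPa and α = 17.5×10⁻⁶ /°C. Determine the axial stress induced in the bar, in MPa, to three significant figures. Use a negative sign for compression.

Free thermal expansion αLΔT = 17.5e-6 · 3870 · 42.7 = 2.892 mm.
The walls impose strain ε = −(2.892)/3870 = -7.4725e-04; σ = Eε = 119000 · -7.4725e-04 = -88.92 MPa.

-88.9 MPa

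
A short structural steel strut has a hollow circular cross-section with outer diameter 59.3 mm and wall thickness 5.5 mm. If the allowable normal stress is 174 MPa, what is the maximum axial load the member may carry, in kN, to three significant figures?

A = 929.6 mm².
P_max = σ_allow · A = 174 · 929.6 = 161700 N = 161.7 kN.

162 kN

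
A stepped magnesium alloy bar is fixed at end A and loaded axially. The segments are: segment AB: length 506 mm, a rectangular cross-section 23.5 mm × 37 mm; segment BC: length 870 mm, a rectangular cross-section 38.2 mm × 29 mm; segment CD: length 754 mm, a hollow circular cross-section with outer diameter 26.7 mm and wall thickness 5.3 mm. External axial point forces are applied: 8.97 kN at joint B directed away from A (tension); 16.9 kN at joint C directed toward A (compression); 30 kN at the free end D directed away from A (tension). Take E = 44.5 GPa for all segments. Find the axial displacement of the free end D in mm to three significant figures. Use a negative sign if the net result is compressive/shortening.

Internal axial forces (sectioning from the free end, tension +): N_CD = 30 kN, N_BC = 13.1 kN, N_AB = 22.07 kN.
A_AB = 869.5 mm².
A_BC = 1108 mm².
A_CD = 356.3 mm².
δ_AB = 22070·506/(869.5·44500) = 0.2886 mm
δ_BC = 13100·870/(1108·44500) = 0.2312 mm
δ_CD = 30000·754/(356.3·44500) = 1.427 mm
δ = Σδ_i = 1.946 mm.

1.95 mm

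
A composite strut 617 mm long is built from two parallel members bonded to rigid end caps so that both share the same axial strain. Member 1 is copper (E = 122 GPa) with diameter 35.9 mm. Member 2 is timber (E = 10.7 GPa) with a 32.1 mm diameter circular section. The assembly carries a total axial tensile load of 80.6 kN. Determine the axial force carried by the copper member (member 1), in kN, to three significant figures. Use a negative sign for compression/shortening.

A_1 = 1012 mm².
A_2 = 809.3 mm².
Equal strain + equilibrium ⇒ each member carries load in proportion to AE: A₁E₁ = 123500000 N, A₂E₂ = 8659000 N, ΣAE = 132200000 N.
F₁ = P·A₁E₁/ΣAE = 80600·123500000/132200000 = 75320 N.

75.3 kN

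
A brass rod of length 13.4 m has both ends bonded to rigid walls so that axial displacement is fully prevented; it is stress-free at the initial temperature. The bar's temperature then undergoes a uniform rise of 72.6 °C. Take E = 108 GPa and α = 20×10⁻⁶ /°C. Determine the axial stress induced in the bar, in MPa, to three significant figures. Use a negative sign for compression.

Free thermal expansion αLΔT = 20e-6 · 13400 · 72.6 = 19.46 mm.
The walls impose strain ε = −(19.46)/13400 = -1.4520e-03; σ = Eε = 108000 · -1.4520e-03 = -156.8 MPa.

-157 MPa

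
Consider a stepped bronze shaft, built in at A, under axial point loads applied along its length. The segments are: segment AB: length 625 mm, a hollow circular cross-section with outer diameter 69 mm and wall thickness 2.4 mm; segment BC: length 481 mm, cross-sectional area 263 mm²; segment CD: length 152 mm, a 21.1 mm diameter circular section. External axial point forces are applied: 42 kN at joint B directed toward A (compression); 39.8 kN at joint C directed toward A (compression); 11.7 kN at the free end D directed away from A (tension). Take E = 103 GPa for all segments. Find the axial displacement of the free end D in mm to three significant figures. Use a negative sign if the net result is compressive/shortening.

Internal axial forces (sectioning from the free end, tension +): N_CD = 11.7 kN, N_BC = -28.1 kN, N_AB = -70.1 kN.
A_AB = 502.2 mm².
A_CD = 349.7 mm².
δ_AB = -70100·625/(502.2·103000) = -0.8471 mm
δ_BC = -28100·481/(263·103000) = -0.499 mm
δ_CD = 11700·152/(349.7·103000) = 0.04938 mm
δ = Σδ_i = -1.297 mm.

-1.30 mm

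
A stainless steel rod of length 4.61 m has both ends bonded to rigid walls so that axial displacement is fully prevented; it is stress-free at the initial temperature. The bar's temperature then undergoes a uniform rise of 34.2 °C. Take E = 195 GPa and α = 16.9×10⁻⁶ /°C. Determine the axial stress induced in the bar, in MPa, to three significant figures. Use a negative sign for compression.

-113 MPa

Free thermal expansion αLΔT = 16.9e-6 · 4610 · 34.2 = 2.664 mm.
The walls impose strain ε = −(2.664)/4610 = -5.7798e-04; σ = Eε = 195000 · -5.7798e-04 = -112.7 MPa.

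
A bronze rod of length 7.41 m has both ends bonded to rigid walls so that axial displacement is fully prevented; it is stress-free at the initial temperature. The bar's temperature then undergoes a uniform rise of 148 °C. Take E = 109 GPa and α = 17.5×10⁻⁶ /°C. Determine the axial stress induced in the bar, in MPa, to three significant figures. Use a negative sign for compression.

-282 MPa

Free thermal expansion αLΔT = 17.5e-6 · 7410 · 148 = 19.19 mm.
The walls impose strain ε = −(19.19)/7410 = -2.5900e-03; σ = Eε = 109000 · -2.5900e-03 = -282.3 MPa.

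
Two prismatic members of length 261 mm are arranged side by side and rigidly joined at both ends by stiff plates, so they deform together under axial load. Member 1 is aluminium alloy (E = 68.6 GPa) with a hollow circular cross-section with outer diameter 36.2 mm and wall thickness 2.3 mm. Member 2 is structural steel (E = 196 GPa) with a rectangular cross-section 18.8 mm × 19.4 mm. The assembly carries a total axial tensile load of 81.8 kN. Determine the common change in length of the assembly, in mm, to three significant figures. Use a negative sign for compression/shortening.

0.242 mm

A_1 = 244.9 mm².
A_2 = 364.7 mm².
Equal strain + equilibrium ⇒ each member carries load in proportion to AE: A₁E₁ = 16800000 N, A₂E₂ = 71490000 N, ΣAE = 88290000 N.
δ = PL/ΣAE = 81800·261/88290000 = 0.2418 mm.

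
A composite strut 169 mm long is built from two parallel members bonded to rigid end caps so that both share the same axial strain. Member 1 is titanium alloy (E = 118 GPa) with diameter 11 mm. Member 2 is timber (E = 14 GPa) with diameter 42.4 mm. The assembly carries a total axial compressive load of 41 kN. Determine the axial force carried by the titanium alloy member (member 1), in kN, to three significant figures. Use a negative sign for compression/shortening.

-14.8 kN

A_1 = 95.03 mm².
A_2 = 1412 mm².
Equal strain + equilibrium ⇒ each member carries load in proportion to AE: A₁E₁ = 11210000 N, A₂E₂ = 19770000 N, ΣAE = 30980000 N.
F₁ = P·A₁E₁/ΣAE = -41000·11210000/30980000 = -14840 N.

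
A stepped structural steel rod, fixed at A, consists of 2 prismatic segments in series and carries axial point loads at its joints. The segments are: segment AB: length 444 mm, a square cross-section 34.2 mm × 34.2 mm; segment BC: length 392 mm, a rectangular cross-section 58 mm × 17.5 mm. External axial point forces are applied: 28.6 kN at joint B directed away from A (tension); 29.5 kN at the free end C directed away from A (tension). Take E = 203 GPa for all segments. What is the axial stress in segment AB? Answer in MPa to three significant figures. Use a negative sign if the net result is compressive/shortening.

49.7 MPa

Internal axial forces (sectioning from the free end, tension +): N_BC = 29.5 kN, N_AB = 58.1 kN.
A_AB = 1170 mm².
σ_AB = N_AB/A_AB = 58100/1170 = 49.67 MPa.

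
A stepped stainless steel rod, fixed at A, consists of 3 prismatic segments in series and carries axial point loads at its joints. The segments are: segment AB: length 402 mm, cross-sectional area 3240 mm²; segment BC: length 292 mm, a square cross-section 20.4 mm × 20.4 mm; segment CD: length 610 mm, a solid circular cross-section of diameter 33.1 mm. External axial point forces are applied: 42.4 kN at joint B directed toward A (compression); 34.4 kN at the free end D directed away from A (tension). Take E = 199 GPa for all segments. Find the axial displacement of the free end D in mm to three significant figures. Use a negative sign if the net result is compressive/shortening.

0.239 mm

Internal axial forces (sectioning from the free end, tension +): N_CD = 34.4 kN, N_BC = 34.4 kN, N_AB = -8 kN.
A_BC = 416.2 mm².
A_CD = 860.5 mm².
δ_AB = -8000·402/(3240·199000) = -0.004988 mm
δ_BC = 34400·292/(416.2·199000) = 0.1213 mm
δ_CD = 34400·610/(860.5·199000) = 0.1225 mm
δ = Σδ_i = 0.2388 mm.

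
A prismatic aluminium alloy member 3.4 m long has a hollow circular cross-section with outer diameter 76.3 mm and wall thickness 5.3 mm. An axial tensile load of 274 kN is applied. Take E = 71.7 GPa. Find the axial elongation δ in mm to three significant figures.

11.0 mm

A = 1182 mm².
δ_mech = NL/(AE) = 274000·3400/(1182·71700) = 10.99 mm.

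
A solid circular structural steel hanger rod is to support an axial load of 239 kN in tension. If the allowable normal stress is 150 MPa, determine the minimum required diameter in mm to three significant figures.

45.0 mm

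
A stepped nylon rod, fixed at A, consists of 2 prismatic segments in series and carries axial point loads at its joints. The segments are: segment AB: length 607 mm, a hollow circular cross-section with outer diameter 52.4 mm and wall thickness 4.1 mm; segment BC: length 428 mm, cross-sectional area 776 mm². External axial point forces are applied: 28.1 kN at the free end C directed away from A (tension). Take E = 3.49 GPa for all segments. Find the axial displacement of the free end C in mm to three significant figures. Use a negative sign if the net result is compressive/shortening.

12.3 mm

Internal axial forces (sectioning from the free end, tension +): N_BC = 28.1 kN, N_AB = 28.1 kN.
A_AB = 622.1 mm².
δ_AB = 28100·607/(622.1·3490) = 7.856 mm
δ_BC = 28100·428/(776·3490) = 4.441 mm
δ = Σδ_i = 12.3 mm.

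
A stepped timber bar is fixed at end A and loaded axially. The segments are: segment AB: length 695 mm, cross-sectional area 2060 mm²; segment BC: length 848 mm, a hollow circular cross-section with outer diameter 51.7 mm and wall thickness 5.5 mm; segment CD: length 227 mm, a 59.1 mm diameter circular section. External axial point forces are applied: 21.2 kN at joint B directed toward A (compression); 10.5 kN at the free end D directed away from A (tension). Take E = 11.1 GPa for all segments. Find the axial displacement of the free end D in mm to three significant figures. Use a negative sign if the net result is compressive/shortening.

0.758 mm

Internal axial forces (sectioning from the free end, tension +): N_CD = 10.5 kN, N_BC = 10.5 kN, N_AB = -10.7 kN.
A_BC = 798.3 mm².
A_CD = 2743 mm².
δ_AB = -10700·695/(2060·11100) = -0.3252 mm
δ_BC = 10500·848/(798.3·11100) = 1.005 mm
δ_CD = 10500·227/(2743·11100) = 0.07828 mm
δ = Σδ_i = 0.7579 mm.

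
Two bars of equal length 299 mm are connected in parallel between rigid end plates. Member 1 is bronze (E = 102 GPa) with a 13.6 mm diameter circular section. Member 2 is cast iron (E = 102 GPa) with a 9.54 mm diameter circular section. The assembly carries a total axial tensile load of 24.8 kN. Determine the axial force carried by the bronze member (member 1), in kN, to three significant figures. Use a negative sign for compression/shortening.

16.6 kN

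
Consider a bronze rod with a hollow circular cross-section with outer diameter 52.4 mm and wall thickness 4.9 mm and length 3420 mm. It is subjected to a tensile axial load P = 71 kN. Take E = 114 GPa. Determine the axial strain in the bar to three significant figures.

A = 731.2 mm².
σ = N/A = 97.1 MPa; ε = σ/E = 97.1/114000 = 8.518e-04.

8.52e-04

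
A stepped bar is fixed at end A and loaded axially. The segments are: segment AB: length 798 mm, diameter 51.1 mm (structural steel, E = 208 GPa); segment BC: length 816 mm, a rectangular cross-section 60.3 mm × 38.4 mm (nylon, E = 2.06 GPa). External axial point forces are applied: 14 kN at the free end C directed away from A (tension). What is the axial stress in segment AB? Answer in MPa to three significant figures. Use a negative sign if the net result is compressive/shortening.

Internal axial forces (sectioning from the free end, tension +): N_BC = 14 kN, N_AB = 14 kN.
A_AB = 2051 mm².
σ_AB = N_AB/A_AB = 14000/2051 = 6.826 MPa.

6.83 MPa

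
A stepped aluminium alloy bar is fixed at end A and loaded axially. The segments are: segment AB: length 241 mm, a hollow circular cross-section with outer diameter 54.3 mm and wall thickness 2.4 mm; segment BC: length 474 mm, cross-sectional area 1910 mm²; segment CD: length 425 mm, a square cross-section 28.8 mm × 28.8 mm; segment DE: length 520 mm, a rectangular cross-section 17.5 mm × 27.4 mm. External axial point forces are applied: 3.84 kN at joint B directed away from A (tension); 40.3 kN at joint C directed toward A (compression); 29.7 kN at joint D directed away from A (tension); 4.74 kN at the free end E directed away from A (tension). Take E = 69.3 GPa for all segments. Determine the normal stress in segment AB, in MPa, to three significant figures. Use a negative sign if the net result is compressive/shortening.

Internal axial forces (sectioning from the free end, tension +): N_DE = 4.74 kN, N_CD = 34.44 kN, N_BC = -5.86 kN, N_AB = -2.02 kN.
A_AB = 391.3 mm².
σ_AB = N_AB/A_AB = -2020/391.3 = -5.162 MPa.

-5.16 MPa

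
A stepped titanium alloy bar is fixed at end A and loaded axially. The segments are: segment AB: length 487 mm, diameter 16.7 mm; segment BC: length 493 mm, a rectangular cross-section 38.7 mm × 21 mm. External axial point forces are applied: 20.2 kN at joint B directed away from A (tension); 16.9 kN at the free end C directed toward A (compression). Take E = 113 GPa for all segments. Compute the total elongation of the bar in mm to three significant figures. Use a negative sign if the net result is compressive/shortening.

-0.0258 mm

Internal axial forces (sectioning from the free end, tension +): N_BC = -16.9 kN, N_AB = 3.3 kN.
A_AB = 219 mm².
A_BC = 812.7 mm².
δ_AB = 3300·487/(219·113000) = 0.06493 mm
δ_BC = -16900·493/(812.7·113000) = -0.09072 mm
δ = Σδ_i = -0.0258 mm.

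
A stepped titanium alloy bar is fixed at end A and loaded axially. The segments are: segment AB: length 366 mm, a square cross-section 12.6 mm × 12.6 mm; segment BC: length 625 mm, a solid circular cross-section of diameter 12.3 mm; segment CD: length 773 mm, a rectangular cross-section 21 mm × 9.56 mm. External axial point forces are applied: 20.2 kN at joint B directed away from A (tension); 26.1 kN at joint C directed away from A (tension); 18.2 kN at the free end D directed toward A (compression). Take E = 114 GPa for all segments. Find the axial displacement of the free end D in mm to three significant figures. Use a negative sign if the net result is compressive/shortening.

Internal axial forces (sectioning from the free end, tension +): N_CD = -18.2 kN, N_BC = 7.9 kN, N_AB = 28.1 kN.
A_AB = 158.8 mm².
A_BC = 118.8 mm².
A_CD = 200.8 mm².
δ_AB = 28100·366/(158.8·114000) = 0.5683 mm
δ_BC = 7900·625/(118.8·114000) = 0.3645 mm
δ_CD = -18200·773/(200.8·114000) = -0.6147 mm
δ = Σδ_i = 0.318 mm.

0.318 mm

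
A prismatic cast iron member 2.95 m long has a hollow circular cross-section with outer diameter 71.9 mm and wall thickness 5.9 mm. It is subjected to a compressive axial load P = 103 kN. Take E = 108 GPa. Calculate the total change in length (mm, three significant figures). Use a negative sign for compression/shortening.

-2.30 mm

A = 1223 mm².
δ_mech = NL/(AE) = -103000·2950/(1223·108000) = -2.3 mm.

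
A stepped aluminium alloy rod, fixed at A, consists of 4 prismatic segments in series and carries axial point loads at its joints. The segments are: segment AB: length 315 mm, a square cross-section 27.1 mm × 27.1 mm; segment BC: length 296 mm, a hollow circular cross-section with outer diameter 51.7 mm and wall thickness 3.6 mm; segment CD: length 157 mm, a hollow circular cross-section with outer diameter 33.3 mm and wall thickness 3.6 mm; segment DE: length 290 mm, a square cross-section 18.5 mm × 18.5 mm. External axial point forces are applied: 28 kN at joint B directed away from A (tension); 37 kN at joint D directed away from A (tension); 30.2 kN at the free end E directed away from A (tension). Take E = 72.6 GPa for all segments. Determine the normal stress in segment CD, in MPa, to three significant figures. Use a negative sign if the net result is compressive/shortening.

200 MPa

Internal axial forces (sectioning from the free end, tension +): N_DE = 30.2 kN, N_CD = 67.2 kN, N_BC = 67.2 kN, N_AB = 95.2 kN.
A_CD = 335.9 mm².
σ_CD = N_CD/A_CD = 67200/335.9 = 200.1 MPa.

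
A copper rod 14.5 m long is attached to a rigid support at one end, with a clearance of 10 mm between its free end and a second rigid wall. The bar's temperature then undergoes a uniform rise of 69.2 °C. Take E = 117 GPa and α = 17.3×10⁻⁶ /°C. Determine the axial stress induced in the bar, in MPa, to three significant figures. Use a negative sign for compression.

Free thermal expansion αLΔT = 17.3e-6 · 14500 · 69.2 = 17.36 mm.
The walls engage after the gap closes; constrained expansion = 17.36 − 10 = 7.359 mm.
The walls impose strain ε = −(7.359)/14500 = -5.0750e-04; σ = Eε = 117000 · -5.0750e-04 = -59.38 MPa.

-59.4 MPa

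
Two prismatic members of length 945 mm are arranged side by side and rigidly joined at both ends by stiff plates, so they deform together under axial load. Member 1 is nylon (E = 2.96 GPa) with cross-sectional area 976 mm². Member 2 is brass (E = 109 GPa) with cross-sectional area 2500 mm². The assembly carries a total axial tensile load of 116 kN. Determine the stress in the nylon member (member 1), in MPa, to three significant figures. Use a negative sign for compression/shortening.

1.25 MPa

Equal strain + equilibrium ⇒ each member carries load in proportion to AE: A₁E₁ = 2889000 N, A₂E₂ = 272500000 N, ΣAE = 275400000 N.
σ₁ = P·E₁/ΣAE = 116000·2960/275400000 = 1.247 MPa.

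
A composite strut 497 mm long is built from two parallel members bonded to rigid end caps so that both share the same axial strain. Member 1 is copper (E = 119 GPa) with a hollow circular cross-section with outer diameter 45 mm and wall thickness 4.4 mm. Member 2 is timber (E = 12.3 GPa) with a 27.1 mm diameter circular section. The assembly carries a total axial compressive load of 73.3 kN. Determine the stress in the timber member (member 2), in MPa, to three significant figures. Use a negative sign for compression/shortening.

-12.2 MPa

A_1 = 561.2 mm².
A_2 = 576.8 mm².
Equal strain + equilibrium ⇒ each member carries load in proportion to AE: A₁E₁ = 66780000 N, A₂E₂ = 7095000 N, ΣAE = 73880000 N.
σ₂ = P·E₂/ΣAE = -73300·12300/73880000 = -12.2 MPa.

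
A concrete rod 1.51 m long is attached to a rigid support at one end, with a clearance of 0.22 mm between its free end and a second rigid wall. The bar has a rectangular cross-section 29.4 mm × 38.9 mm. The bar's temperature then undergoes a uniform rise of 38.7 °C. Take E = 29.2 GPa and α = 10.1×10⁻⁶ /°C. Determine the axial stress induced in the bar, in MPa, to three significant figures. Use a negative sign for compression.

-7.16 MPa

Free thermal expansion αLΔT = 10.1e-6 · 1510 · 38.7 = 0.5902 mm.
The walls engage after the gap closes; constrained expansion = 0.5902 − 0.22 = 0.3702 mm.
The walls impose strain ε = −(0.3702)/1510 = -2.4517e-04; σ = Eε = 29200 · -2.4517e-04 = -7.159 MPa.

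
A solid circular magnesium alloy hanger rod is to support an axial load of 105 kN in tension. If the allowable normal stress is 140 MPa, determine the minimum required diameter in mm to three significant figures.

30.9 mm

Required area A ≥ P/σ_allow = 105000/140 = 750 mm².
For a solid circular section, d ≥ √(4A/π) = 30.9 mm.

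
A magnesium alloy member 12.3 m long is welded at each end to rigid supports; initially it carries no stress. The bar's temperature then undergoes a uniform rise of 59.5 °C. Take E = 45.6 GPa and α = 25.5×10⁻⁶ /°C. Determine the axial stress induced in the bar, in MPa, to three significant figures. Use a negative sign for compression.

Free thermal expansion αLΔT = 25.5e-6 · 12300 · 59.5 = 18.66 mm.
The walls impose strain ε = −(18.66)/12300 = -1.5172e-03; σ = Eε = 45600 · -1.5172e-03 = -69.19 MPa.

-69.2 MPa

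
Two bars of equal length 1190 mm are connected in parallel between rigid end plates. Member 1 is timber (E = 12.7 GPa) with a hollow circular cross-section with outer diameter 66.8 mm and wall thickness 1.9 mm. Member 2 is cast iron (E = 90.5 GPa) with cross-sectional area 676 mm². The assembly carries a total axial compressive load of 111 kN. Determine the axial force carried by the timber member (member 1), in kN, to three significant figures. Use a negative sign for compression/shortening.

A_1 = 387.4 mm².
Equal strain + equilibrium ⇒ each member carries load in proportion to AE: A₁E₁ = 4920000 N, A₂E₂ = 61180000 N, ΣAE = 66100000 N.
F₁ = P·A₁E₁/ΣAE = -111000·4920000/66100000 = -8262 N.

-8.26 kN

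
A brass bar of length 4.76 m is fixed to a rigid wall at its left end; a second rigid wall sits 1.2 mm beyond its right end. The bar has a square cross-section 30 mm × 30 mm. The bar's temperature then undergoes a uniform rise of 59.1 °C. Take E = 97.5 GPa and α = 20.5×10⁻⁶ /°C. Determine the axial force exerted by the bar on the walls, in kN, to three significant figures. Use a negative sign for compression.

Free thermal expansion αLΔT = 20.5e-6 · 4760 · 59.1 = 5.767 mm.
The walls engage after the gap closes; constrained expansion = 5.767 − 1.2 = 4.567 mm.
The walls impose strain ε = −(4.567)/4760 = -9.5945e-04; σ = Eε = 97500 · -9.5945e-04 = -93.55 MPa.
Wall reaction R = σ·A = -93.55·900 = -84190 N = -84.19 kN.

-84.2 kN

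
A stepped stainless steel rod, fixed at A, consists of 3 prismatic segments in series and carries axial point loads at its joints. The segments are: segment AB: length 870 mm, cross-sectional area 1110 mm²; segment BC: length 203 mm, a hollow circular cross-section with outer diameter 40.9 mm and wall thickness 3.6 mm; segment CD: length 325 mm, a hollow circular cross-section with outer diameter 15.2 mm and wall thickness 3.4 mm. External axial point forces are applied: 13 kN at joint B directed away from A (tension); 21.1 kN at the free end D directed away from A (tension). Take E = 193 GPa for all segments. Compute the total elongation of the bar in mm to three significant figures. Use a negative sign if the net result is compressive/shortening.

Internal axial forces (sectioning from the free end, tension +): N_CD = 21.1 kN, N_BC = 21.1 kN, N_AB = 34.1 kN.
A_BC = 421.9 mm².
A_CD = 126 mm².
δ_AB = 34100·870/(1110·193000) = 0.1385 mm
δ_BC = 21100·203/(421.9·193000) = 0.05261 mm
δ_CD = 21100·325/(126·193000) = 0.2819 mm
δ = Σδ_i = 0.473 mm.

0.473 mm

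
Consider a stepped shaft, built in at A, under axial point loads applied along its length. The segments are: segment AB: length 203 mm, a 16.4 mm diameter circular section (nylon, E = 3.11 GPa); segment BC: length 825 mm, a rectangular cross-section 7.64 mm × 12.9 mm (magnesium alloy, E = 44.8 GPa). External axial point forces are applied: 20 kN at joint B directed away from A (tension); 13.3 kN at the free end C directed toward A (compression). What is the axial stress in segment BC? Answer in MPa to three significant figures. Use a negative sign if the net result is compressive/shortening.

-135 MPa

Internal axial forces (sectioning from the free end, tension +): N_BC = -13.3 kN, N_AB = 6.7 kN.
A_BC = 98.56 mm².
σ_BC = N_BC/A_BC = -13300/98.56 = -134.9 MPa.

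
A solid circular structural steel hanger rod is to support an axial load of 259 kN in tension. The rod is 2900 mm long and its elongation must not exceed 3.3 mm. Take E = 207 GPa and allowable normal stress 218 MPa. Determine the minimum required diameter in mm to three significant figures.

38.9 mm

Required area A ≥ P/σ_allow = 259000/218 = 1188 mm².
For a solid circular section, d ≥ √(4A/π) = 38.89 mm.
Elongation limit: A ≥ PL/(Eδ_allow) = 259000·2900/(207000·3.3) = 1100 mm² ⇒ d ≥ 37.42 mm.
The stress limit governs.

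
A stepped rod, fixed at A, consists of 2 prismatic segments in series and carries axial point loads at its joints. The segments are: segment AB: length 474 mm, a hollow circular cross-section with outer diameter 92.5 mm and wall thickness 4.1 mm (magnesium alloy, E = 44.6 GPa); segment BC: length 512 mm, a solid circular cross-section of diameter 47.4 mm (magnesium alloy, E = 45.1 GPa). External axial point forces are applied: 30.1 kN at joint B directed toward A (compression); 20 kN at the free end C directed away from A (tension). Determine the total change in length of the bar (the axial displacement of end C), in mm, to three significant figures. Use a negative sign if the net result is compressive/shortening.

Internal axial forces (sectioning from the free end, tension +): N_BC = 20 kN, N_AB = -10.1 kN.
A_AB = 1139 mm².
A_BC = 1765 mm².
δ_AB = -10100·474/(1139·44600) = -0.09427 mm
δ_BC = 20000·512/(1765·45100) = 0.1287 mm
δ = Σδ_i = 0.0344 mm.

0.0344 mm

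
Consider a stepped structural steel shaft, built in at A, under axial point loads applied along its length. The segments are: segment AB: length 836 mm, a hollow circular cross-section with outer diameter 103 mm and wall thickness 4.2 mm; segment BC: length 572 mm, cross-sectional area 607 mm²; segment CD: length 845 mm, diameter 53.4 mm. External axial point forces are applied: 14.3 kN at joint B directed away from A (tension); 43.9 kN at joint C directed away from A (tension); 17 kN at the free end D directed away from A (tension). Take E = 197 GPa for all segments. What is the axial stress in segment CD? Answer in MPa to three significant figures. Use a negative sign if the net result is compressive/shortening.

7.59 MPa

Internal axial forces (sectioning from the free end, tension +): N_CD = 17 kN, N_BC = 60.9 kN, N_AB = 75.2 kN.
A_CD = 2240 mm².
σ_CD = N_CD/A_CD = 17000/2240 = 7.591 MPa.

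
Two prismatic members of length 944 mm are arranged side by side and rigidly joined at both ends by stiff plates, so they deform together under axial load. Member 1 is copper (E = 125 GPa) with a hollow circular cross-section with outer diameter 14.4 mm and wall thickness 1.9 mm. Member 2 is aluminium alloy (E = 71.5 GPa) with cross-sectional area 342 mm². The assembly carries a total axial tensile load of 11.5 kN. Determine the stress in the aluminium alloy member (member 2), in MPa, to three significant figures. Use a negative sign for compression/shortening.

A_1 = 74.61 mm².
Equal strain + equilibrium ⇒ each member carries load in proportion to AE: A₁E₁ = 9327000 N, A₂E₂ = 24450000 N, ΣAE = 33780000 N.
σ₂ = P·E₂/ΣAE = 11500·71500/33780000 = 24.34 MPa.

24.3 MPa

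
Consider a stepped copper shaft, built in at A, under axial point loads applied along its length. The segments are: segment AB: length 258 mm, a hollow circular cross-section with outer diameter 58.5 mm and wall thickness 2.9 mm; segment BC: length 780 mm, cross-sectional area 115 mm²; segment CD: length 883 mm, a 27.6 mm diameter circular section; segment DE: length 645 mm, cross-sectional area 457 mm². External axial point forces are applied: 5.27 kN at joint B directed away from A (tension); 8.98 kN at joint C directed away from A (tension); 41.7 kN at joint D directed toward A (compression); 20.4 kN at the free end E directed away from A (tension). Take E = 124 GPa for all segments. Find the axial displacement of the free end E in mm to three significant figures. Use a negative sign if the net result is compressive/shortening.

Internal axial forces (sectioning from the free end, tension +): N_DE = 20.4 kN, N_CD = -21.3 kN, N_BC = -12.32 kN, N_AB = -7.05 kN.
A_AB = 506.6 mm².
A_CD = 598.3 mm².
δ_AB = -7050·258/(506.6·124000) = -0.02896 mm
δ_BC = -12320·780/(115·124000) = -0.6739 mm
δ_CD = -21300·883/(598.3·124000) = -0.2535 mm
δ_DE = 20400·645/(457·124000) = 0.2322 mm
δ = Σδ_i = -0.7242 mm.

-0.724 mm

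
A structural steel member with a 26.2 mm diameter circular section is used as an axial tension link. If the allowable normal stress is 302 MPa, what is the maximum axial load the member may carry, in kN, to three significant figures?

A = 539.1 mm².
P_max = σ_allow · A = 302 · 539.1 = 162800 N = 162.8 kN.

163 kN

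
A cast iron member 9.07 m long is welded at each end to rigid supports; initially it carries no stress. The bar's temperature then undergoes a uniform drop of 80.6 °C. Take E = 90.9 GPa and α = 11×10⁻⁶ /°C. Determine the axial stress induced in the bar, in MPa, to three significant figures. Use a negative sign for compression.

Free thermal expansion αLΔT = 11e-6 · 9070 · -80.6 = -8.041 mm.
The walls impose strain ε = −(-8.041)/9070 = 8.8660e-04; σ = Eε = 90900 · 8.8660e-04 = 80.59 MPa.

80.6 MPa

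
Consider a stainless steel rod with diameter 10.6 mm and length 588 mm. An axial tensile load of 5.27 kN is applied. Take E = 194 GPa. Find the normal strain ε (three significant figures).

3.08e-04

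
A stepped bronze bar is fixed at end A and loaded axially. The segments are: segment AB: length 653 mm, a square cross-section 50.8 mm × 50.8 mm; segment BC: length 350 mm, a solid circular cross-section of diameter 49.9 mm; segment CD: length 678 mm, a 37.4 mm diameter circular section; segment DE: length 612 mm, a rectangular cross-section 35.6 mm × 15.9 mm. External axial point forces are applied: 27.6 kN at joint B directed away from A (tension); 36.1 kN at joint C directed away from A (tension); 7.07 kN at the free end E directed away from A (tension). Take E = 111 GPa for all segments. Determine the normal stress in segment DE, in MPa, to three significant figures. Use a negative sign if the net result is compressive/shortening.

Internal axial forces (sectioning from the free end, tension +): N_DE = 7.07 kN, N_CD = 7.07 kN, N_BC = 43.17 kN, N_AB = 70.77 kN.
A_DE = 566 mm².
σ_DE = N_DE/A_DE = 7070/566 = 12.49 MPa.

12.5 MPa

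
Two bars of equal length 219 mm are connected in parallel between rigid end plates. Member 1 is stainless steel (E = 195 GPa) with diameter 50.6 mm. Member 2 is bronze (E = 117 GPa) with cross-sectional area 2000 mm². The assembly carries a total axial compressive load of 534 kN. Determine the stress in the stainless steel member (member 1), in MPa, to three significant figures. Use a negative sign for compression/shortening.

A_1 = 2011 mm².
Equal strain + equilibrium ⇒ each member carries load in proportion to AE: A₁E₁ = 392100000 N, A₂E₂ = 234000000 N, ΣAE = 626100000 N.
σ₁ = P·E₁/ΣAE = -534000·195000/626100000 = -166.3 MPa.

-166 MPa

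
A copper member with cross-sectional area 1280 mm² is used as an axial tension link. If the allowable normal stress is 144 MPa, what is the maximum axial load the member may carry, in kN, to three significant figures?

184 kN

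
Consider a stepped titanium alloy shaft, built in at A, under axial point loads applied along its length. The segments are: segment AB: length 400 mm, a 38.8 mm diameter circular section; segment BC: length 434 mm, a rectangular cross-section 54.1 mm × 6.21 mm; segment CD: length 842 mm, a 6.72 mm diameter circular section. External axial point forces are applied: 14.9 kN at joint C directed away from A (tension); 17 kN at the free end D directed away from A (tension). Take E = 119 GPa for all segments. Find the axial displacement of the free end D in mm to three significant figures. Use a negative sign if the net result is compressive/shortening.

3.83 mm

Internal axial forces (sectioning from the free end, tension +): N_CD = 17 kN, N_BC = 31.9 kN, N_AB = 31.9 kN.
A_AB = 1182 mm².
A_BC = 336 mm².
A_CD = 35.47 mm².
δ_AB = 31900·400/(1182·119000) = 0.09069 mm
δ_BC = 31900·434/(336·119000) = 0.3463 mm
δ_CD = 17000·842/(35.47·119000) = 3.391 mm
δ = Σδ_i = 3.828 mm.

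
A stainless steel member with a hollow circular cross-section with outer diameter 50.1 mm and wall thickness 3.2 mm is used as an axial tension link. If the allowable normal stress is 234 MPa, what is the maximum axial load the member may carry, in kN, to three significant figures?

110 kN

A = 471.5 mm².
P_max = σ_allow · A = 234 · 471.5 = 110300 N = 110.3 kN.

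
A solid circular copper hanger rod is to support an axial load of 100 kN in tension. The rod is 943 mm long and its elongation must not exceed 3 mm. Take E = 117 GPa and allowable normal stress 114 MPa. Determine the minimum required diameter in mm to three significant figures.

33.4 mm

Required area A ≥ P/σ_allow = 100000/114 = 877.2 mm².
For a solid circular section, d ≥ √(4A/π) = 33.42 mm.
Elongation limit: A ≥ PL/(Eδ_allow) = 100000·943/(117000·3) = 268.7 mm² ⇒ d ≥ 18.5 mm.
The stress limit governs.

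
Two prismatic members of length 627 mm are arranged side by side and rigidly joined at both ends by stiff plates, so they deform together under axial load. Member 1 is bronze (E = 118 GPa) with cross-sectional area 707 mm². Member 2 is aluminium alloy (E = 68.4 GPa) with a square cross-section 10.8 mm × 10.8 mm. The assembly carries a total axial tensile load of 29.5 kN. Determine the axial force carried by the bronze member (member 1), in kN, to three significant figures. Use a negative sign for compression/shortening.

26.9 kN

A_2 = 116.6 mm².
Equal strain + equilibrium ⇒ each member carries load in proportion to AE: A₁E₁ = 83430000 N, A₂E₂ = 7978000 N, ΣAE = 91400000 N.
F₁ = P·A₁E₁/ΣAE = 29500·83430000/91400000 = 26930 N.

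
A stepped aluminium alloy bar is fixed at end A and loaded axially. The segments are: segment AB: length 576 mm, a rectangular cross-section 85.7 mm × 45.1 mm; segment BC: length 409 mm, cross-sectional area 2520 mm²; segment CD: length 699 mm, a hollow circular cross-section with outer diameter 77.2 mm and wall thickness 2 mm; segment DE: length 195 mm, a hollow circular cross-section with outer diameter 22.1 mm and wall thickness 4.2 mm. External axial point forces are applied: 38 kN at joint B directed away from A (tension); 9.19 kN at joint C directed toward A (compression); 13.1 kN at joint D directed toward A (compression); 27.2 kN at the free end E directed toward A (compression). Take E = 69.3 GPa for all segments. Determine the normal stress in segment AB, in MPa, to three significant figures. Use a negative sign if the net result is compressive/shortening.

-2.97 MPa

Internal axial forces (sectioning from the free end, tension +): N_DE = -27.2 kN, N_CD = -40.3 kN, N_BC = -49.49 kN, N_AB = -11.49 kN.
A_AB = 3865 mm².
σ_AB = N_AB/A_AB = -11490/3865 = -2.973 MPa.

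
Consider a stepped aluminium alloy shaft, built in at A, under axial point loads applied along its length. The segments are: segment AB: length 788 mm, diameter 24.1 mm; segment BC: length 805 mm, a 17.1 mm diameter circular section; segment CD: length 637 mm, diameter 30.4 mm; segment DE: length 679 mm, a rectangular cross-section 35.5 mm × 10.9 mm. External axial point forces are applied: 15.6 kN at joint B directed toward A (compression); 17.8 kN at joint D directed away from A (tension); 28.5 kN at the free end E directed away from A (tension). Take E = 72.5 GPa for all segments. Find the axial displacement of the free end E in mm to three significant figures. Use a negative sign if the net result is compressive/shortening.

4.22 mm

Internal axial forces (sectioning from the free end, tension +): N_DE = 28.5 kN, N_CD = 46.3 kN, N_BC = 46.3 kN, N_AB = 30.7 kN.
A_AB = 456.2 mm².
A_BC = 229.7 mm².
A_CD = 725.8 mm².
A_DE = 386.9 mm².
δ_AB = 30700·788/(456.2·72500) = 0.7315 mm
δ_BC = 46300·805/(229.7·72500) = 2.238 mm
δ_CD = 46300·637/(725.8·72500) = 0.5605 mm
δ_DE = 28500·679/(386.9·72500) = 0.6898 mm
δ = Σδ_i = 4.22 mm.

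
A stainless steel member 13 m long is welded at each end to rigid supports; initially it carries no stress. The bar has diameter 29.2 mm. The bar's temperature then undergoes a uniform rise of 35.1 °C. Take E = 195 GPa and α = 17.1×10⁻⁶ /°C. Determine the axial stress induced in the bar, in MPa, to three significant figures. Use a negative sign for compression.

-117 MPa

Free thermal expansion αLΔT = 17.1e-6 · 13000 · 35.1 = 7.803 mm.
The walls impose strain ε = −(7.803)/13000 = -6.0021e-04; σ = Eε = 195000 · -6.0021e-04 = -117 MPa.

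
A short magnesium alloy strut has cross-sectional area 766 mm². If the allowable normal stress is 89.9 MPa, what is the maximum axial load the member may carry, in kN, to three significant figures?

68.9 kN

P_max = σ_allow · A = 89.9 · 766 = 68860 N = 68.86 kN.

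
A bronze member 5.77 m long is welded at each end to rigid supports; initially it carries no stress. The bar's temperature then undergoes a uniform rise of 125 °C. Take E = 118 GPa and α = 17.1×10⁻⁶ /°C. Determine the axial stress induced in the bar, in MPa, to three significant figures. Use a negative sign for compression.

Free thermal expansion αLΔT = 17.1e-6 · 5770 · 125 = 12.33 mm.
The walls impose strain ε = −(12.33)/5770 = -2.1375e-03; σ = Eε = 118000 · -2.1375e-03 = -252.2 MPa.

-252 MPa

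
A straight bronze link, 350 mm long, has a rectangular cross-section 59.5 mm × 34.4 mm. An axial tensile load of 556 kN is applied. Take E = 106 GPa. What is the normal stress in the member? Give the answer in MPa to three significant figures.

272 MPa

A = 2047 mm².
σ = N/A = 556000/2047 = 271.6 MPa.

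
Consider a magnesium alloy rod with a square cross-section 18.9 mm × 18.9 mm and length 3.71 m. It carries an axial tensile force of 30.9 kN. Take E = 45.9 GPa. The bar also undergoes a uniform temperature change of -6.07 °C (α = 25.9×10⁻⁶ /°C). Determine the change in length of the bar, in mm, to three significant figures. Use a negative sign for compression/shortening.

6.41 mm

A = 357.2 mm².
δ_mech = NL/(AE) = 30900·3710/(357.2·45900) = 6.992 mm.
δ_thermal = αLΔT = 25.9e-6·3710·-6.07 = -0.5833 mm.
δ = δ_mech + δ_thermal = 6.409 mm.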